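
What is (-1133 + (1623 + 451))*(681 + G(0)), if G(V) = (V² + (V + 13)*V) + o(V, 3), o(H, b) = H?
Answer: 640821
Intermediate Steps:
G(V) = V + V² + V*(13 + V) (G(V) = (V² + (V + 13)*V) + V = (V² + (13 + V)*V) + V = (V² + V*(13 + V)) + V = V + V² + V*(13 + V))
(-1133 + (1623 + 451))*(681 + G(0)) = (-1133 + (1623 + 451))*(681 + 2*0*(7 + 0)) = (-1133 + 2074)*(681 + 2*0*7) = 941*(681 + 0) = 941*681 = 640821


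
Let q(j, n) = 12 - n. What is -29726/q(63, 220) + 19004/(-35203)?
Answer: 521245773/3661112 ≈ 142.37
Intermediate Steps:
-29726/q(63, 220) + 19004/(-35203) = -29726/(12 - 1*220) + 19004/(-35203) = -29726/(12 - 220) + 19004*(-1/35203) = -29726/(-208) - 19004/35203 = -29726*(-1/208) - 19004/35203 = 14863/104 - 19004/35203 = 521245773/3661112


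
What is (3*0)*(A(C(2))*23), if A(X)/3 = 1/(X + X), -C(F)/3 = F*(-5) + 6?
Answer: 0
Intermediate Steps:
C(F) = -18 + 15*F (C(F) = -3*(F*(-5) + 6) = -3*(-5*F + 6) = -3*(6 - 5*F) = -18 + 15*F)
A(X) = 3/(2*X) (A(X) = 3/(X + X) = 3/((2*X)) = 3*(1/(2*X)) = 3/(2*X))
(3*0)*(A(C(2))*23) = (3*0)*((3/(2*(-18 + 15*2)))*23) = 0*((3/(2*(-18 + 30)))*23) = 0*(((3/2)/12)*23) = 0*(((3/2)*(1/12))*23) = 0*((⅛)*23) = 0*(23/8) = 0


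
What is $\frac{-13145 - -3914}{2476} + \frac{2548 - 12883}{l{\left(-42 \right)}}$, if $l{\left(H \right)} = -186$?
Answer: $\frac{3978749}{76756} \approx 51.836$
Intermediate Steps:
$\frac{-13145 - -3914}{2476} + \frac{2548 - 12883}{l{\left(-42 \right)}} = \frac{-13145 - -3914}{2476} + \frac{2548 - 12883}{-186} = \left(-13145 + 3914\right) \frac{1}{2476} - - \frac{3445}{62} = \left(-9231\right) \frac{1}{2476} + \frac{3445}{62} = - \frac{9231}{2476} + \frac{3445}{62} = \frac{3978749}{76756}$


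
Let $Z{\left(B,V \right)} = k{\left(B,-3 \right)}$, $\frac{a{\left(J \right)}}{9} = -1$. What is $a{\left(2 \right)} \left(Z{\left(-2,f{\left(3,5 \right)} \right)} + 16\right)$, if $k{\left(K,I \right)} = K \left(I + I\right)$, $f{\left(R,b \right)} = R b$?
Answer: $-252$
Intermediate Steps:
$k{\left(K,I \right)} = 2 I K$ ($k{\left(K,I \right)} = K 2 I = 2 I K$)
$a{\left(J \right)} = -9$ ($a{\left(J \right)} = 9 \left(-1\right) = -9$)
$Z{\left(B,V \right)} = - 6 B$ ($Z{\left(B,V \right)} = 2 \left(-3\right) B = - 6 B$)
$a{\left(2 \right)} \left(Z{\left(-2,f{\left(3,5 \right)} \right)} + 16\right) = - 9 \left(\left(-6\right) \left(-2\right) + 16\right) = - 9 \left(12 + 16\right) = \left(-9\right) 28 = -252$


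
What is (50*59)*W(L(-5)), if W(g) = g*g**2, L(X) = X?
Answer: -368750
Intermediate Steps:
W(g) = g**3
(50*59)*W(L(-5)) = (50*59)*(-5)**3 = 2950*(-125) = -368750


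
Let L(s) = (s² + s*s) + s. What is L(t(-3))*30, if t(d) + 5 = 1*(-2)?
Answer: 2730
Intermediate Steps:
t(d) = -7 (t(d) = -5 + 1*(-2) = -5 - 2 = -7)
L(s) = s + 2*s² (L(s) = (s² + s²) + s = 2*s² + s = s + 2*s²)
L(t(-3))*30 = -7*(1 + 2*(-7))*30 = -7*(1 - 14)*30 = -7*(-13)*30 = 91*30 = 2730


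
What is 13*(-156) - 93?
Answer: -2121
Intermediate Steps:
13*(-156) - 93 = -2028 - 93 = -2121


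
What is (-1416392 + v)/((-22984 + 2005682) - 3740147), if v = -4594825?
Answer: 6011217/1757449 ≈ 3.4204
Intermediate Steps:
(-1416392 + v)/((-22984 + 2005682) - 3740147) = (-1416392 - 4594825)/((-22984 + 2005682) - 3740147) = -6011217/(1982698 - 3740147) = -6011217/(-1757449) = -6011217*(-1/1757449) = 6011217/1757449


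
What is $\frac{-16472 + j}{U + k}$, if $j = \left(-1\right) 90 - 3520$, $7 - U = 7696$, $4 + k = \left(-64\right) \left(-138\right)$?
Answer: $- \frac{20082}{1139} \approx -17.631$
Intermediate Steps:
$k = 8828$ ($k = -4 - -8832 = -4 + 8832 = 8828$)
$U = -7689$ ($U = 7 - 7696 = -7689$)
$j = -3610$ ($j = -90 - 3520 = -3610$)
$\frac{-16472 + j}{U + k} = \frac{-16472 - 3610}{-7689 + 8828} = - \frac{20082}{1139}$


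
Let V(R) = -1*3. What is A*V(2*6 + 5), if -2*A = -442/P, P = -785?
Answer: 663/785 ≈ 0.84459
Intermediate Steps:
V(R) = -3
A = -221/785 (A = -(-221)/(-785) = -(-221)*(-1)/785 = -1/2*442/785 = -221/785 ≈ -0.28153)
A*V(2*6 + 5) = -221/785*(-3) = 663/785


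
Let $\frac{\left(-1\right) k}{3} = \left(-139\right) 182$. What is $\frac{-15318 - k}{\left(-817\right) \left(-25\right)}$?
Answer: $- \frac{91212}{20425} \approx -4.4657$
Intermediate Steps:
$k = 75894$ ($k = - 3 \left(\left(-139\right) 182\right) = \left(-3\right) \left(-25298\right) = 75894$)
$\frac{-15318 - k}{\left(-817\right) \left(-25\right)} = \frac{-15318 - 75894}{\left(-817\right) \left(-25\right)} = \frac{-15318 - 75894}{20425} = \left(-91212\right) \frac{1}{20425} = - \frac{91212}{20425}$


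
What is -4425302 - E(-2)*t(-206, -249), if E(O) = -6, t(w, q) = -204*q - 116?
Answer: -4121222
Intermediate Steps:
t(w, q) = -116 - 204*q
-4425302 - E(-2)*t(-206, -249) = -4425302 - (-6)*(-116 - 204*(-249)) = -4425302 - (-6)*(-116 + 50796) = -4425302 - (-6)*50680 = -4425302 - 1*(-304080) = -4425302 + 304080 = -4121222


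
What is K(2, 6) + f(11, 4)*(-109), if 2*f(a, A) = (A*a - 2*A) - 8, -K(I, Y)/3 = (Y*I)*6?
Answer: -1742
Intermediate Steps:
K(I, Y) = -18*I*Y (K(I, Y) = -3*Y*I*6 = -3*I*Y*6 = -18*I*Y)
f(a, A) = -4 - A + A*a/2 (f(a, A) = ((A*a - 2*A) - 8)/2 = ((-2*A + A*a) - 8)/2 = (-8 - 2*A + A*a)/2 = -4 - A + A*a/2)
K(2, 6) + f(11, 4)*(-109) = -18*2*6 + (-4 - 1*4 + (½)*4*11)*(-109) = -216 + (-4 - 4 + 22)*(-109) = -216 + 14*(-109) = -216 - 1526 = -1742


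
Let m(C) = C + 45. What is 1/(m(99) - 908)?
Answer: -1/764 ≈ -0.0013089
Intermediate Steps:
m(C) = 45 + C
1/(m(99) - 908) = 1/((45 + 99) - 908) = 1/(144 - 908) = 1/(-764) = -1/764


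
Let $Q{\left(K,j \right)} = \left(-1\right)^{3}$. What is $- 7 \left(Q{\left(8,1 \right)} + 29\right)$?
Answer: $-196$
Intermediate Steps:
$Q{\left(K,j \right)} = -1$
$- 7 \left(Q{\left(8,1 \right)} + 29\right) = - 7 \left(-1 + 29\right) = \left(-7\right) 28 = -196$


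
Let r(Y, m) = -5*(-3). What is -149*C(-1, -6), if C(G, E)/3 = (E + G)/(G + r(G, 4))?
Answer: 447/2 ≈ 223.50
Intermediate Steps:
r(Y, m) = 15
C(G, E) = 3*(E + G)/(15 + G) (C(G, E) = 3*((E + G)/(G + 15)) = 3*((E + G)/(15 + G)) = 3*(E + G)/(15 + G))
-149*C(-1, -6) = -447*(-6 - 1)/(15 - 1) = -447*(-7)/14 = -149*(-3/2) = 447/2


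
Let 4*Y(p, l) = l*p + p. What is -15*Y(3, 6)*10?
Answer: -1575/2 ≈ -787.50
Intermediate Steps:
Y(p, l) = p/4 + l*p/4 (Y(p, l) = (l*p + p)/4 = (p + l*p)/4 = p/4 + l*p/4)
-15*Y(3, 6)*10 = -15*3*(1 + 6)/4*10 = -15*3*7/4*10 = -15*21/4*10 = -315/4*10 = -1575/2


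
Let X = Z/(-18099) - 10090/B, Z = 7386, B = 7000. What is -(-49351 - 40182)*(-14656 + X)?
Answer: -5542232756203301/4223100 ≈ -1.3124e+9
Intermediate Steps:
X = -7810697/4223100 (X = 7386/(-18099) - 10090/7000 = 7386*(-1/18099) - 10090*1/7000 = -2462/6033 - 1009/700 = -7810697/4223100 ≈ -1.8495)
-(-49351 - 40182)*(-14656 + X) = -(-49351 - 40182)*(-14656 - 7810697/4223100) = -(-89533)*(-61901564297)/4223100 = -1*5542232756203301/4223100 = -5542232756203301/4223100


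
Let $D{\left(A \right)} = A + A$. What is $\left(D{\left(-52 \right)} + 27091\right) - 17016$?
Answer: $9971$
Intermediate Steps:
$D{\left(A \right)} = 2 A$
$\left(D{\left(-52 \right)} + 27091\right) - 17016 = \left(2 \left(-52\right) + 27091\right) - 17016 = \left(-104 + 27091\right) - 17016 = 26987 - 17016 = 9971$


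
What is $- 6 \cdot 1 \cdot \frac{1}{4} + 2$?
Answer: $\frac{1}{2} \approx 0.5$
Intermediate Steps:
$- 6 \cdot 1 \cdot \frac{1}{4} + 2 = \left(-6\right) \frac{1}{4} + 2 = - \frac{3}{2} + 2 = \frac{1}{2}$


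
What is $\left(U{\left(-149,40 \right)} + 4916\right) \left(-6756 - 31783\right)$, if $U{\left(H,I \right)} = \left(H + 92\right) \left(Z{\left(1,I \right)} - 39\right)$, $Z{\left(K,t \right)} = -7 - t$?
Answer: $-378375902$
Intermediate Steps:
$U{\left(H,I \right)} = \left(-46 - I\right) \left(92 + H\right)$ ($U{\left(H,I \right)} = \left(H + 92\right) \left(\left(-7 - I\right) - 39\right) = \left(92 + H\right) \left(-46 - I\right) = \left(-46 - I\right) \left(92 + H\right)$)
$\left(U{\left(-149,40 \right)} + 4916\right) \left(-6756 - 31783\right) = \left(\left(-4232 - 3680 - -6854 - \left(-149\right) 40\right) + 4916\right) \left(-6756 - 31783\right) = \left(\left(-4232 - 3680 + 6854 + 5960\right) + 4916\right) \left(-38539\right) = \left(4902 + 4916\right) \left(-38539\right) = 9818 \left(-38539\right) = -378375902$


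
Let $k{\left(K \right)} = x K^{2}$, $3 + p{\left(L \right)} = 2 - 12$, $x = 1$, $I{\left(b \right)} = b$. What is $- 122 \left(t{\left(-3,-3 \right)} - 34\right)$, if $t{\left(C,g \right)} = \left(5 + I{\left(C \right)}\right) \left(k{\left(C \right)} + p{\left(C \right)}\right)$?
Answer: $5124$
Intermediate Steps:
$p{\left(L \right)} = -13$ ($p{\left(L \right)} = -3 + \left(2 - 12\right) = -3 - 10 = -13$)
$k{\left(K \right)} = K^{2}$ ($k{\left(K \right)} = 1 K^{2} = K^{2}$)
$t{\left(C,g \right)} = \left(-13 + C^{2}\right) \left(5 + C\right)$ ($t{\left(C,g \right)} = \left(5 + C\right) \left(C^{2} - 13\right) = \left(5 + C\right) \left(-13 + C^{2}\right) = \left(-13 + C^{2}\right) \left(5 + C\right)$)
$- 122 \left(t{\left(-3,-3 \right)} - 34\right) = - 122 \left(\left(-65 + \left(-3\right)^{3} - -39 + 5 \left(-3\right)^{2}\right) - 34\right) = - 122 \left(\left(-65 - 27 + 39 + 5 \cdot 9\right) - 34\right) = - 122 \left(\left(-65 - 27 + 39 + 45\right) - 34\right) = - 122 \left(-8 - 34\right) = \left(-122\right) \left(-42\right) = 5124$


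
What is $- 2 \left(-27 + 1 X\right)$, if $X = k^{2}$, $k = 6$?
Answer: $-18$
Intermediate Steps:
$X = 36$ ($X = 6^{2} = 36$)
$- 2 \left(-27 + 1 X\right) = - 2 \left(-27 + 1 \cdot 36\right) = - 2 \left(-27 + 36\right) = \left(-2\right) 9 = -18$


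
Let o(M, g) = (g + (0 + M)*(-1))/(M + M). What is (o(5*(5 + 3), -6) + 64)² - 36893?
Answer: -52592431/1600 ≈ -32870.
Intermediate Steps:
o(M, g) = (g - M)/(2*M) (o(M, g) = (g + M*(-1))/((2*M)) = (g - M)*(1/(2*M)) = (g - M)/(2*M))
(o(5*(5 + 3), -6) + 64)² - 36893 = ((-6 - 5*(5 + 3))/(2*((5*(5 + 3)))) + 64)² - 36893 = ((-6 - 5*8)/(2*((5*8))) + 64)² - 36893 = ((½)*(-6 - 1*40)/40 + 64)² - 36893 = ((½)*(1/40)*(-6 - 40) + 64)² - 36893 = ((½)*(1/40)*(-46) + 64)² - 36893 = (-23/40 + 64)² - 36893 = (2537/40)² - 36893 = 6436369/1600 - 36893 = -52592431/1600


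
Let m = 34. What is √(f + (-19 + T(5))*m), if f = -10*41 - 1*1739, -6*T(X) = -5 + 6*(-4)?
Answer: 2*I*√5919/3 ≈ 51.29*I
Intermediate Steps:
T(X) = 29/6 (T(X) = -(-5 + 6*(-4))/6 = -(-5 - 24)/6 = -⅙*(-29) = 29/6)
f = -2149 (f = -410 - 1739 = -2149)
√(f + (-19 + T(5))*m) = √(-2149 + (-19 + 29/6)*34) = √(-2149 - 85/6*34) = √(-2149 - 1445/3) = √(-7892/3) = 2*I*√5919/3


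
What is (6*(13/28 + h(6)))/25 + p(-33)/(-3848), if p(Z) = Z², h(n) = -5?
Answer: -923619/673400 ≈ -1.3716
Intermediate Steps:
(6*(13/28 + h(6)))/25 + p(-33)/(-3848) = (6*(13/28 - 5))/25 + (-33)²/(-3848) = (6*(13*(1/28) - 5))*(1/25) + 1089*(-1/3848) = (6*(13/28 - 5))*(1/25) - 1089/3848 = (6*(-127/28))*(1/25) - 1089/3848 = -381/14*1/25 - 1089/3848 = -381/350 - 1089/3848 = -923619/673400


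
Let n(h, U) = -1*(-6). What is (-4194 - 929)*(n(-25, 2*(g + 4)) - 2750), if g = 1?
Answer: 14057512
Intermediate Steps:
n(h, U) = 6
(-4194 - 929)*(n(-25, 2*(g + 4)) - 2750) = (-4194 - 929)*(6 - 2750) = -5123*(-2744) = 14057512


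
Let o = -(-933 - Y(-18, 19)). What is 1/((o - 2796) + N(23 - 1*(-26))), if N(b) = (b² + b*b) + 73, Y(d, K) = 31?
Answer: 1/3043 ≈ 0.00032862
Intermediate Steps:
N(b) = 73 + 2*b² (N(b) = (b² + b²) + 73 = 2*b² + 73 = 73 + 2*b²)
o = 964 (o = -(-933 - 1*31) = -(-933 - 31) = -1*(-964) = 964)
1/((o - 2796) + N(23 - 1*(-26))) = 1/((964 - 2796) + (73 + 2*(23 - 1*(-26))²)) = 1/(-1832 + (73 + 2*(23 + 26)²)) = 1/(-1832 + (73 + 2*49²)) = 1/(-1832 + (73 + 2*2401)) = 1/(-1832 + (73 + 4802)) = 1/(-1832 + 4875) = 1/3043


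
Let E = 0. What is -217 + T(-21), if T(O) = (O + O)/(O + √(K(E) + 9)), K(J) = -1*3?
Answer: -31171/145 + 14*√6/145 ≈ -214.74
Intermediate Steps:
K(J) = -3
T(O) = 2*O/(O + √6) (T(O) = (O + O)/(O + √(-3 + 9)) = (2*O)/(O + √6) = 2*O/(O + √6))
-217 + T(-21) = -217 + 2*(-21)/(-21 + √6) = -217 - 42/(-21 + √6)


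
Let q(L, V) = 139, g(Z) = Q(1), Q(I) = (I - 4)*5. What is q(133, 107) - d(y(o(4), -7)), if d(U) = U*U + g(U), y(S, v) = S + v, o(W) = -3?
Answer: 54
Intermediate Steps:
Q(I) = -20 + 5*I (Q(I) = (-4 + I)*5 = -20 + 5*I)
g(Z) = -15 (g(Z) = -20 + 5*1 = -20 + 5 = -15)
d(U) = -15 + U² (d(U) = U*U - 15 = U² - 15 = -15 + U²)
q(133, 107) - d(y(o(4), -7)) = 139 - (-15 + (-3 - 7)²) = 139 - (-15 + (-10)²) = 139 - (-15 + 100) = 139 - 1*85 = 139 - 85 = 54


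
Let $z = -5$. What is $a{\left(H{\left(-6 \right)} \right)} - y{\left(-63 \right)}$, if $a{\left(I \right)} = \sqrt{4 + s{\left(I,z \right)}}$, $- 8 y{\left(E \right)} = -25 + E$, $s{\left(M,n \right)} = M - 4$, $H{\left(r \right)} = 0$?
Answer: $-11$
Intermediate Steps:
$s{\left(M,n \right)} = -4 + M$
$y{\left(E \right)} = \frac{25}{8} - \frac{E}{8}$ ($y{\left(E \right)} = - \frac{-25 + E}{8} = \frac{25}{8} - \frac{E}{8}$)
$a{\left(I \right)} = \sqrt{I}$ ($a{\left(I \right)} = \sqrt{4 + \left(-4 + I\right)} = \sqrt{I}$)
$a{\left(H{\left(-6 \right)} \right)} - y{\left(-63 \right)} = \sqrt{0} - \left(\frac{25}{8} - - \frac{63}{8}\right) = 0 - \left(\frac{25}{8} + \frac{63}{8}\right) = 0 - 11 = -11$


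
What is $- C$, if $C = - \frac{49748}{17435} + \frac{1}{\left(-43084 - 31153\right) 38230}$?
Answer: $\frac{28237765845783}{9896386738370} \approx 2.8533$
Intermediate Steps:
$C = - \frac{28237765845783}{9896386738370}$ ($C = \left(-49748\right) \frac{1}{17435} + \frac{1}{-74237} \cdot \frac{1}{38230} = - \frac{49748}{17435} - \frac{1}{2838080510} = - \frac{28237765845783}{9896386738370} \approx -2.8533$)
$- C = \left(-1\right) \left(- \frac{28237765845783}{9896386738370}\right) = \frac{28237765845783}{9896386738370}$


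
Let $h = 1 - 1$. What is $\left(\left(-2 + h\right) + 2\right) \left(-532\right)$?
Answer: $0$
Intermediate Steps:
$h = 0$
$\left(\left(-2 + h\right) + 2\right) \left(-532\right) = \left(\left(-2 + 0\right) + 2\right) \left(-532\right) = \left(-2 + 2\right) \left(-532\right) = 0 \left(-532\right) = 0$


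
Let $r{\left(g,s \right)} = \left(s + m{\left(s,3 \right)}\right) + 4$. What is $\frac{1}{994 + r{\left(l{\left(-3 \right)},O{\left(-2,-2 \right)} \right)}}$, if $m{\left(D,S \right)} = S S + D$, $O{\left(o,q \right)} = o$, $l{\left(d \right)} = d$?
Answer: $\frac{1}{1003} \approx 0.00099701$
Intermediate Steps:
$m{\left(D,S \right)} = D + S^{2}$ ($m{\left(D,S \right)} = S^{2} + D = D + S^{2}$)
$r{\left(g,s \right)} = 13 + 2 s$ ($r{\left(g,s \right)} = \left(s + \left(s + 3^{2}\right)\right) + 4 = \left(s + \left(s + 9\right)\right) + 4 = \left(s + \left(9 + s\right)\right) + 4 = \left(9 + 2 s\right) + 4 = 13 + 2 s$)
$\frac{1}{994 + r{\left(l{\left(-3 \right)},O{\left(-2,-2 \right)} \right)}} = \frac{1}{994 + \left(13 + 2 \left(-2\right)\right)} = \frac{1}{994 + \left(13 - 4\right)} = \frac{1}{994 + 9} = \frac{1}{1003}$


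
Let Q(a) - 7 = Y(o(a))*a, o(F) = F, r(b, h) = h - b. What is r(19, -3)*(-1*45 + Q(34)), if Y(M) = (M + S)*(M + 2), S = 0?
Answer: -914716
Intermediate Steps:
Y(M) = M*(2 + M) (Y(M) = (M + 0)*(M + 2) = M*(2 + M))
Q(a) = 7 + a²*(2 + a) (Q(a) = 7 + (a*(2 + a))*a = 7 + a²*(2 + a))
r(19, -3)*(-1*45 + Q(34)) = (-3 - 1*19)*(-1*45 + (7 + 34²*(2 + 34))) = (-3 - 19)*(-45 + (7 + 1156*36)) = -22*(-45 + (7 + 41616)) = -22*(-45 + 41623) = -22*41578 = -914716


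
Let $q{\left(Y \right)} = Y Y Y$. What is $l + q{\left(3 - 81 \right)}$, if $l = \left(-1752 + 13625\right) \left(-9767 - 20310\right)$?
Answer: $-357578773$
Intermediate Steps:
$l = -357104221$ ($l = 11873 \left(-30077\right) = -357104221$)
$q{\left(Y \right)} = Y^{3}$ ($q{\left(Y \right)} = Y^{2} Y = Y^{3}$)
$l + q{\left(3 - 81 \right)} = -357104221 + \left(3 - 81\right)^{3} = -357104221 + \left(-78\right)^{3} = -357104221 - 474552 = -357578773$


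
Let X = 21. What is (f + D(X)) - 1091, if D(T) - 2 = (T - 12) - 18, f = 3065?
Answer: 1967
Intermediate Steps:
D(T) = -28 + T (D(T) = 2 + ((T - 12) - 18) = 2 + ((-12 + T) - 18) = 2 + (-30 + T) = -28 + T)
(f + D(X)) - 1091 = (3065 + (-28 + 21)) - 1091 = (3065 - 7) - 1091 = 3058 - 1091 = 1967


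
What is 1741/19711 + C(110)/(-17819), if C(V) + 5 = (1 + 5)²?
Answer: 30411838/351230309 ≈ 0.086587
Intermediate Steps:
C(V) = 31 (C(V) = -5 + (1 + 5)² = -5 + 6² = -5 + 36 = 31)
1741/19711 + C(110)/(-17819) = 1741/19711 + 31/(-17819) = 1741*(1/19711) + 31*(-1/17819) = 1741/19711 - 31/17819 = 30411838/351230309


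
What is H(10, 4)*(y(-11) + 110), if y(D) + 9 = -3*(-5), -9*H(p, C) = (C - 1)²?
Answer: -116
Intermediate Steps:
H(p, C) = -(-1 + C)²/9 (H(p, C) = -(C - 1)²/9 = -(-1 + C)²/9)
y(D) = 6 (y(D) = -9 - 3*(-5) = -9 + 15 = 6)
H(10, 4)*(y(-11) + 110) = (-(-1 + 4)²/9)*(6 + 110) = -⅑*3²*116 = -⅑*9*116 = -1*116 = -116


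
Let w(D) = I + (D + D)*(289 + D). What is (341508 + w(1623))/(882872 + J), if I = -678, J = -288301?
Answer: 6547182/594571 ≈ 11.012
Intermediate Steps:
w(D) = -678 + 2*D*(289 + D) (w(D) = -678 + (D + D)*(289 + D) = -678 + (2*D)*(289 + D) = -678 + 2*D*(289 + D))
(341508 + w(1623))/(882872 + J) = (341508 + (-678 + 2*1623² + 578*1623))/(882872 - 288301) = (341508 + (-678 + 2*2634129 + 938094))/594571 = (341508 + (-678 + 5268258 + 938094))*(1/594571) = (341508 + 6205674)*(1/594571) = 6547182*(1/594571) = 6547182/594571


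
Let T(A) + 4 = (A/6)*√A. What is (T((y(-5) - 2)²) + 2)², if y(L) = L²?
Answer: 147744025/36 ≈ 4.1040e+6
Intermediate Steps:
T(A) = -4 + A^(3/2)/6 (T(A) = -4 + (A/6)*√A = -4 + A^(3/2)/6)
(T((y(-5) - 2)²) + 2)² = ((-4 + (((-5)² - 2)²)^(3/2)/6) + 2)² = ((-4 + ((25 - 2)²)^(3/2)/6) + 2)² = ((-4 + (23²)^(3/2)/6) + 2)² = ((-4 + 529^(3/2)/6) + 2)² = ((-4 + (⅙)*12167) + 2)² = ((-4 + 12167/6) + 2)² = (12143/6 + 2)² = (12155/6)² = 147744025/36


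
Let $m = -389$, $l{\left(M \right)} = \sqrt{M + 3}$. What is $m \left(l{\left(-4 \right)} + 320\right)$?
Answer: $-124480 - 389 i \approx -1.2448 \cdot 10^{5} - 389.0 i$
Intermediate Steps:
$l{\left(M \right)} = \sqrt{3 + M}$
$m \left(l{\left(-4 \right)} + 320\right) = - 389 \left(\sqrt{3 - 4} + 320\right) = - 389 \left(\sqrt{-1} + 320\right) = - 389 \left(i + 320\right) = - 389 \left(320 + i\right) = -124480 - 389 i$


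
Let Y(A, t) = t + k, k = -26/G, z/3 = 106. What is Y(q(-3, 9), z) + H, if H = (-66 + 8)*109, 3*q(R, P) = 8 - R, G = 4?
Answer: -12021/2 ≈ -6010.5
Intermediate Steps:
z = 318 (z = 3*106 = 318)
q(R, P) = 8/3 - R/3 (q(R, P) = (8 - R)/3 = 8/3 - R/3)
k = -13/2 (k = -26/4 = (¼)*(-26) = -13/2 ≈ -6.5000)
Y(A, t) = -13/2 + t (Y(A, t) = t - 13/2 = -13/2 + t)
H = -6322 (H = -58*109 = -6322)
Y(q(-3, 9), z) + H = (-13/2 + 318) - 6322 = 623/2 - 6322 = -12021/2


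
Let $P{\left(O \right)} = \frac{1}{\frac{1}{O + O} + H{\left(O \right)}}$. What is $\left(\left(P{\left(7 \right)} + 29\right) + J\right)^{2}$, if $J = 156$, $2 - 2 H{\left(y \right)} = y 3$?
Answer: $\frac{148913209}{4356} \approx 34186.0$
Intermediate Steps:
$H{\left(y \right)} = 1 - \frac{3 y}{2}$ ($H{\left(y \right)} = 1 - \frac{y 3}{2} = 1 - \frac{3 y}{2}$)
$P{\left(O \right)} = \frac{1}{1 + \frac{1}{2 O} - \frac{3 O}{2}}$ ($P{\left(O \right)} = \frac{1}{\frac{1}{O + O} - \left(-1 + \frac{3 O}{2}\right)} = \frac{1}{\frac{1}{2 O} - \left(-1 + \frac{3 O}{2}\right)} = \frac{1}{1 + \frac{1}{2 O} - \frac{3 O}{2}}$)
$\left(\left(P{\left(7 \right)} + 29\right) + J\right)^{2} = \left(\left(\left(-2\right) 7 \frac{1}{-1 + 7 \left(-2 + 3 \cdot 7\right)} + 29\right) + 156\right)^{2} = \left(\left(\left(-2\right) 7 \frac{1}{-1 + 7 \left(-2 + 21\right)} + 29\right) + 156\right)^{2} = \left(\left(\left(-2\right) 7 \frac{1}{-1 + 7 \cdot 19} + 29\right) + 156\right)^{2} = \left(\left(\left(-2\right) 7 \frac{1}{-1 + 133} + 29\right) + 156\right)^{2} = \left(\left(\left(-2\right) 7 \cdot \frac{1}{132} + 29\right) + 156\right)^{2} = \left(\left(- \frac{7}{66} + 29\right) + 156\right)^{2} = \left(\frac{1907}{66} + 156\right)^{2} = \left(\frac{12203}{66}\right)^{2} = \frac{148913209}{4356}$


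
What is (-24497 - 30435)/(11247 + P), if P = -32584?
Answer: 54932/21337 ≈ 2.5745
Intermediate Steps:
(-24497 - 30435)/(11247 + P) = (-24497 - 30435)/(11247 - 32584) = -54932/(-21337) = -54932*(-1/21337) = 54932/21337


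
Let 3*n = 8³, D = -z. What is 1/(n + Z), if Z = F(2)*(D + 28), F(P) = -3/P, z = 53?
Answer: 6/1249 ≈ 0.0048038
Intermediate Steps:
D = -53 (D = -1*53 = -53)
n = 512/3 (n = (⅓)*8³ = (⅓)*512 = 512/3 ≈ 170.67)
Z = 75/2 (Z = (-3/2)*(-53 + 28) = -3*½*(-25) = -3/2*(-25) = 75/2 ≈ 37.500)
1/(n + Z) = 1/(512/3 + 75/2) = 1/(1249/6) = 6/1249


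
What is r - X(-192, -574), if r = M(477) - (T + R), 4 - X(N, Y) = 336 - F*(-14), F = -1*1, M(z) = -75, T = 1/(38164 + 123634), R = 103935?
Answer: -16777158217/161798 ≈ -1.0369e+5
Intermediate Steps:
T = 1/161798 ≈ 6.1805e-6
F = -1
X(N, Y) = -318 (X(N, Y) = 4 - (336 - (-1)*(-14)) = 4 - (336 - 1*14) = 4 - (336 - 14) = 4 - 1*322 = 4 - 322 = -318)
r = -16828609981/161798 (r = -75 - (1/161798 + 103935) = -75 - 1*16816475131/161798 = -75 - 16816475131/161798 = -16828609981/161798 ≈ -1.0401e+5)
r - X(-192, -574) = -16828609981/161798 - 1*(-318) = -16828609981/161798 + 318 = -16777158217/161798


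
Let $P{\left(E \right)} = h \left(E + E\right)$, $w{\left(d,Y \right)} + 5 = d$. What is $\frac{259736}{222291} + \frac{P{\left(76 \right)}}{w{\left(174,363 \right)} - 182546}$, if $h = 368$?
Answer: $\frac{34935803096}{40540765707} \approx 0.86174$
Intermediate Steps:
$w{\left(d,Y \right)} = -5 + d$
$P{\left(E \right)} = 736 E$ ($P{\left(E \right)} = 368 \left(E + E\right) = 368 \cdot 2 E = 736 E$)
$\frac{259736}{222291} + \frac{P{\left(76 \right)}}{w{\left(174,363 \right)} - 182546} = \frac{259736}{222291} + \frac{736 \cdot 76}{\left(-5 + 174\right) - 182546} = 259736 \cdot \frac{1}{222291} + \frac{55936}{169 - 182546} = \frac{259736}{222291} + \frac{55936}{-182377} = \frac{259736}{222291} + 55936 \left(- \frac{1}{182377}\right) = \frac{259736}{222291} - \frac{55936}{182377} = \frac{34935803096}{40540765707}$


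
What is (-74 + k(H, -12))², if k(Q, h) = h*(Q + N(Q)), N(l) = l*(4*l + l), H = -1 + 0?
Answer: 14884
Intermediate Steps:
H = -1
N(l) = 5*l² (N(l) = l*(5*l) = 5*l²)
k(Q, h) = h*(Q + 5*Q²)
(-74 + k(H, -12))² = (-74 - 1*(-12)*(1 + 5*(-1)))² = (-74 - 1*(-12)*(1 - 5))² = (-74 - 1*(-12)*(-4))² = (-74 - 48)² = (-122)² = 14884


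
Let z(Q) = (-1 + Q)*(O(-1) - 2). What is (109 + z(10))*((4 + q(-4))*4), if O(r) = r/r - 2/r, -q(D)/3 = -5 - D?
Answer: 3304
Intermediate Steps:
q(D) = 15 + 3*D (q(D) = -3*(-5 - D) = 15 + 3*D)
O(r) = 1 - 2/r
z(Q) = -1 + Q (z(Q) = (-1 + Q)*((-2 - 1)/(-1) - 2) = (-1 + Q)*(-1*(-3) - 2) = (-1 + Q)*(3 - 2) = (-1 + Q)*1 = -1 + Q)
(109 + z(10))*((4 + q(-4))*4) = (109 + (-1 + 10))*((4 + (15 + 3*(-4)))*4) = (109 + 9)*((4 + (15 - 12))*4) = 118*((4 + 3)*4) = 118*(7*4) = 118*28 = 3304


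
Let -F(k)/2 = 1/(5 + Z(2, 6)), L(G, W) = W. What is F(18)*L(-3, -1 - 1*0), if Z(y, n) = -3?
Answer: 1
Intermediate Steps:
F(k) = -1 (F(k) = -2/(5 - 3) = -2/2 = -2*1/2 = -1)
F(18)*L(-3, -1 - 1*0) = -(-1 - 1*0) = -(-1 + 0) = -1*(-1) = 1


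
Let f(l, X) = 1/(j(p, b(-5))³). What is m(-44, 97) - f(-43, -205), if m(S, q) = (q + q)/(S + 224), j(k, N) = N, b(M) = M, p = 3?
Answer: 2443/2250 ≈ 1.0858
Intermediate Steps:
m(S, q) = 2*q/(224 + S) (m(S, q) = (2*q)/(224 + S) = 2*q/(224 + S))
f(l, X) = -1/125 (f(l, X) = 1/((-5)³) = 1/(-125) = -1/125)
m(-44, 97) - f(-43, -205) = 2*97/(224 - 44) - 1*(-1/125) = 2*97/180 + 1/125 = 2*97*(1/180) + 1/125 = 97/90 + 1/125 = 2443/2250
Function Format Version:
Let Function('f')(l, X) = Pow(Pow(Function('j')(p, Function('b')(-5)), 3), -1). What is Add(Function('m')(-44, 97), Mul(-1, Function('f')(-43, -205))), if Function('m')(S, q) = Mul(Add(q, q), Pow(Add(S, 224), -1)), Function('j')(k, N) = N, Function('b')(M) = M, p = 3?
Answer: Rational(2443, 2250) ≈ 1.0858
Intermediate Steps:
Function('m')(S, q) = Mul(2, q, Pow(Add(224, S), -1)) (Function('m')(S, q) = Mul(Mul(2, q), Pow(Add(224, S), -1)) = Mul(2, q, Pow(Add(224, S), -1)))
Function('f')(l, X) = Rational(-1, 125) (Function('f')(l, X) = Pow(Pow(-5, 3), -1) = Pow(-125, -1) = Rational(-1, 125))
Add(Function('m')(-44, 97), Mul(-1, Function('f')(-43, -205))) = Add(Mul(2, 97, Pow(Add(224, -44), -1)), Mul(-1, Rational(-1, 125))) = Add(Mul(2, 97, Pow(180, -1)), Rational(1, 125)) = Add(Mul(2, 97, Rational(1, 180)), Rational(1, 125)) = Add(Rational(97, 90), Rational(1, 125)) = Rational(2443, 2250)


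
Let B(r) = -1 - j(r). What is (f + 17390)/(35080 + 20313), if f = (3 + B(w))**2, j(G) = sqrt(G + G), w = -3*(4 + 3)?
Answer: 17352/55393 - 4*I*sqrt(42)/55393 ≈ 0.31325 - 0.00046798*I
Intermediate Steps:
w = -21 (w = -3*7 = -21)
j(G) = sqrt(2)*sqrt(G) (j(G) = sqrt(2*G) = sqrt(2)*sqrt(G))
B(r) = -1 - sqrt(2)*sqrt(r)
f = (2 - I*sqrt(42))**2 (f = (3 + (-1 - sqrt(2)*sqrt(-21)))**2 = (3 + (-1 - sqrt(2)*I*sqrt(21)))**2 = (3 + (-1 - I*sqrt(42)))**2 = (2 - I*sqrt(42))**2 ≈ -38.0 - 25.923*I)
(f + 17390)/(35080 + 20313) = ((2 - I*sqrt(42))**2 + 17390)/(35080 + 20313) = (17390 + (2 - I*sqrt(42))**2)/55393 = (17390 + (2 - I*sqrt(42))**2)*(1/55393) = 17390/55393 + (2 - I*sqrt(42))**2/55393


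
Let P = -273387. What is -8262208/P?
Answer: 8262208/273387 ≈ 30.222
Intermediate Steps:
-8262208/P = -8262208/(-273387) = -8262208*(-1/273387) = 8262208/273387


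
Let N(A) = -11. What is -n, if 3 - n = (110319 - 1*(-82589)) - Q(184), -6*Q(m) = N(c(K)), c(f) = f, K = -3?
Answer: 1157419/6 ≈ 1.9290e+5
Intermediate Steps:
Q(m) = 11/6 (Q(m) = -⅙*(-11) = 11/6)
n = -1157419/6 (n = 3 - ((110319 - 1*(-82589)) - 1*11/6) = 3 - ((110319 + 82589) - 11/6) = 3 - (192908 - 11/6) = 3 - 1*1157437/6 = 3 - 1157437/6 = -1157419/6 ≈ -1.9290e+5)
-n = -1*(-1157419/6) = 1157419/6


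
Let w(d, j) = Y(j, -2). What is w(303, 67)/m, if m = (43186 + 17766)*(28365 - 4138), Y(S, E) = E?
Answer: -1/738342052 ≈ -1.3544e-9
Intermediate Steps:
w(d, j) = -2
m = 1476684104 (m = 60952*24227 = 1476684104)
w(303, 67)/m = -2/1476684104 = -2*1/1476684104 = -1/738342052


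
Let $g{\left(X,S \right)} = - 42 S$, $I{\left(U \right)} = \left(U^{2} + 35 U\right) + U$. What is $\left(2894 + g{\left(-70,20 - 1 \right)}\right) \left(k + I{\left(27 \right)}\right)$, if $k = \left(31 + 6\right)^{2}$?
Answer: $6434720$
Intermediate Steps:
$I{\left(U \right)} = U^{2} + 36 U$
$k = 1369$ ($k = 37^{2} = 1369$)
$\left(2894 + g{\left(-70,20 - 1 \right)}\right) \left(k + I{\left(27 \right)}\right) = \left(2894 - 42 \left(20 - 1\right)\right) \left(1369 + 27 \left(36 + 27\right)\right) = \left(2894 - 42 \left(20 - 1\right)\right) \left(1369 + 27 \cdot 63\right) = \left(2894 - 798\right) \left(1369 + 1701\right) = \left(2894 - 798\right) 3070 = 2096 \cdot 3070 = 6434720$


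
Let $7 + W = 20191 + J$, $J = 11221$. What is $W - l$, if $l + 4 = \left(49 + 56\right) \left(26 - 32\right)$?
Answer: $32039$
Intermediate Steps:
$W = 31405$ ($W = -7 + \left(20191 + 11221\right) = -7 + 31412 = 31405$)
$l = -634$ ($l = -4 + \left(49 + 56\right) \left(26 - 32\right) = -4 + 105 \left(26 - 32\right) = -4 + 105 \left(-6\right) = -4 - 630 = -634$)
$W - l = 31405 - -634 = 31405 + 634 = 32039$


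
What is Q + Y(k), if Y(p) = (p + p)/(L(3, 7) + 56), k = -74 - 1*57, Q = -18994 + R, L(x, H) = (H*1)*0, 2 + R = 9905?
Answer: -254679/28 ≈ -9095.7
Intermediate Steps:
R = 9903 (R = -2 + 9905 = 9903)
L(x, H) = 0 (L(x, H) = H*0 = 0)
Q = -9091 (Q = -18994 + 9903 = -9091)
k = -131 (k = -74 - 57 = -131)
Y(p) = p/28 (Y(p) = (p + p)/(0 + 56) = (2*p)/56 = (2*p)*(1/56) = p/28)
Q + Y(k) = -9091 + (1/28)*(-131) = -9091 - 131/28 = -254679/28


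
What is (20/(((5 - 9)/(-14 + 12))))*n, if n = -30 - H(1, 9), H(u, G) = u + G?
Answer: -400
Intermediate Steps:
H(u, G) = G + u
n = -40 (n = -30 - (9 + 1) = -30 - 1*10 = -30 - 10 = -40)
(20/(((5 - 9)/(-14 + 12))))*n = (20/(((5 - 9)/(-14 + 12))))*(-40) = (20/((-4/(-2))))*(-40) = (20/((-4*(-½))))*(-40) = (20/2)*(-40) = (20*(½))*(-40) = 10*(-40) = -400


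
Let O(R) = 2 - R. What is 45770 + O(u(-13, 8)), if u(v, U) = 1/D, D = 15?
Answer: 686579/15 ≈ 45772.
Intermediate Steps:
u(v, U) = 1/15
45770 + O(u(-13, 8)) = 45770 + (2 - 1*1/15) = 45770 + (2 - 1/15) = 45770 + 29/15 = 686579/15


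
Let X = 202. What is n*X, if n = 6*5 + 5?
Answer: 7070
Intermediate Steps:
n = 35 (n = 30 + 5 = 35)
n*X = 35*202 = 7070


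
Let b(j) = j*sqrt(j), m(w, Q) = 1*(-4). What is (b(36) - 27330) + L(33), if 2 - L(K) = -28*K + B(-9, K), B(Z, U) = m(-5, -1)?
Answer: -26184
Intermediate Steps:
m(w, Q) = -4
b(j) = j**(3/2)
B(Z, U) = -4
L(K) = 6 + 28*K (L(K) = 2 - (-28*K - 4) = 2 - (-4 - 28*K) = 2 + (4 + 28*K) = 6 + 28*K)
(b(36) - 27330) + L(33) = (36**(3/2) - 27330) + (6 + 28*33) = (216 - 27330) + (6 + 924) = -27114 + 930 = -26184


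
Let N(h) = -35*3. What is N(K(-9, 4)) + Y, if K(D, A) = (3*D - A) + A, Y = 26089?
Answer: 25984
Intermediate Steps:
K(D, A) = 3*D (K(D, A) = (-A + 3*D) + A = 3*D)
N(h) = -105
N(K(-9, 4)) + Y = -105 + 26089 = 25984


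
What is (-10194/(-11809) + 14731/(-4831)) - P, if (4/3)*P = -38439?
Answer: 6578252861783/228197116 ≈ 28827.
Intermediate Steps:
P = -115317/4 (P = (¾)*(-38439) = -115317/4 ≈ -28829.)
(-10194/(-11809) + 14731/(-4831)) - P = (-10194/(-11809) + 14731/(-4831)) - 1*(-115317/4) = (-10194*(-1/11809) + 14731*(-1/4831)) + 115317/4 = (10194/11809 - 14731/4831) + 115317/4 = -124711165/57049279 + 115317/4 = 6578252861783/228197116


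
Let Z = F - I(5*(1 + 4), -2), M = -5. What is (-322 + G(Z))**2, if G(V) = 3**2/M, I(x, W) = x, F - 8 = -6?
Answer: 2621161/25 ≈ 1.0485e+5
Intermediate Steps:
F = 2 (F = 8 - 6 = 2)
Z = -23 (Z = 2 - 5*(1 + 4) = 2 - 5*5 = 2 - 1*25 = 2 - 25 = -23)
G(V) = -9/5 (G(V) = 3**2/(-5) = 9*(-1/5) = -9/5)
(-322 + G(Z))**2 = (-322 - 9/5)**2 = (-1619/5)**2 = 2621161/25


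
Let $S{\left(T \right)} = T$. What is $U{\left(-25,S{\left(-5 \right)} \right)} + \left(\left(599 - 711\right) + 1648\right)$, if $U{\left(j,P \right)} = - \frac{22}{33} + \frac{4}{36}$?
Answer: $\frac{13819}{9} \approx 1535.4$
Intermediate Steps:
$U{\left(j,P \right)} = - \frac{5}{9}$ ($U{\left(j,P \right)} = \left(-22\right) \frac{1}{33} + 4 \cdot \frac{1}{36} = - \frac{2}{3} + \frac{1}{9} = - \frac{5}{9}$)
$U{\left(-25,S{\left(-5 \right)} \right)} + \left(\left(599 - 711\right) + 1648\right) = - \frac{5}{9} + \left(\left(599 - 711\right) + 1648\right) = - \frac{5}{9} + \left(-112 + 1648\right) = - \frac{5}{9} + 1536 = \frac{13819}{9}$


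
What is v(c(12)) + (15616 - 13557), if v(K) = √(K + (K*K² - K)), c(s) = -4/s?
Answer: 2059 + I*√3/9 ≈ 2059.0 + 0.19245*I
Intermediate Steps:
v(K) = √(K³) (v(K) = √(K + (K³ - K)) = √(K³))
v(c(12)) + (15616 - 13557) = √((-4/12)³) + (15616 - 13557) = √((-4*1/12)³) + 2059 = √((-⅓)³) + 2059 = √(-1/27) + 2059 = I*√3/9 + 2059 = 2059 + I*√3/9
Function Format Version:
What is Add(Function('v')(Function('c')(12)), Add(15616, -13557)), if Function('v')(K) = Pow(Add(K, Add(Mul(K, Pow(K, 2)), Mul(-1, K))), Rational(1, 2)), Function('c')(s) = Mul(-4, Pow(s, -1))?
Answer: Add(2059, Mul(Rational(1, 9), I, Pow(3, Rational(1, 2)))) ≈ Add(2059.0, Mul(0.19245, I))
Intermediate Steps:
Function('v')(K) = Pow(Pow(K, 3), Rational(1, 2)) (Function('v')(K) = Pow(Add(K, Add(Pow(K, 3), Mul(-1, K))), Rational(1, 2)) = Pow(Pow(K, 3), Rational(1, 2)))
Add(Function('v')(Function('c')(12)), Add(15616, -13557)) = Add(Pow(Pow(Mul(-4, Pow(12, -1)), 3), Rational(1, 2)), Add(15616, -13557)) = Add(Pow(Pow(Mul(-4, Rational(1, 12)), 3), Rational(1, 2)), 2059) = Add(Pow(Pow(Rational(-1, 3), 3), Rational(1, 2)), 2059) = Add(Pow(Rational(-1, 27), Rational(1, 2)), 2059) = Add(Mul(Rational(1, 9), I, Pow(3, Rational(1, 2))), 2059) = Add(2059, Mul(Rational(1, 9), I, Pow(3, Rational(1, 2))))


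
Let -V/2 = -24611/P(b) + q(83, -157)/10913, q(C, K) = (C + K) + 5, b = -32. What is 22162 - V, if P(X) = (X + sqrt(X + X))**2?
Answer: 2232634948819/100923424 - 24611*I/1156 ≈ 22122.0 - 21.29*I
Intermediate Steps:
q(C, K) = 5 + C + K
P(X) = (X + sqrt(2)*sqrt(X))**2 (P(X) = (X + sqrt(2*X))**2 = (X + sqrt(2)*sqrt(X))**2)
V = 138/10913 + 49222/(-32 + 8*I)**2 (V = -2*(-24611/(-32 + sqrt(2)*sqrt(-32))**2 + (5 + 83 - 157)/10913) = -2*(-24611/(-32 + sqrt(2)*(4*I*sqrt(2)))**2 - 69*1/10913) = -2*(-24611/(-32 + 8*I)**2 - 69/10913) = -2*(-69/10913 - 24611/(-32 + 8*I)**2) = 138/10913 + 49222/(-32 + 8*I)**2 ≈ 39.931 + 21.29*I)
22162 - V = 22162 - (4029973869/100923424 + 24611*I/1156) = 22162 + (-4029973869/100923424 - 24611*I/1156) = 2232634948819/100923424 - 24611*I/1156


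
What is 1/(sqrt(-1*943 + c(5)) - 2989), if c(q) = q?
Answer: -427/1276437 - I*sqrt(938)/8935059 ≈ -0.00033453 - 3.4277e-6*I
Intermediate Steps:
1/(sqrt(-1*943 + c(5)) - 2989) = 1/(sqrt(-1*943 + 5) - 2989) = 1/(sqrt(-943 + 5) - 2989) = 1/(sqrt(-938) - 2989) = 1/(I*sqrt(938) - 2989) = 1/(-2989 + I*sqrt(938))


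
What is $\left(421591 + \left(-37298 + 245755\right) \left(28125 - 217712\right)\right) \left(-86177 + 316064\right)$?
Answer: $-9085206807969516$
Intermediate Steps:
$\left(421591 + \left(-37298 + 245755\right) \left(28125 - 217712\right)\right) \left(-86177 + 316064\right) = \left(421591 + 208457 \left(-189587\right)\right) 229887 = \left(421591 - 39520737259\right) 229887 = \left(-39520315668\right) 229887 = -9085206807969516$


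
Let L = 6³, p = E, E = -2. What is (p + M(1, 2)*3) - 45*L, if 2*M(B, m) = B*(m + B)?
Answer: -19435/2 ≈ -9717.5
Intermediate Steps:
M(B, m) = B*(B + m)/2 (M(B, m) = (B*(m + B))/2 = (B*(B + m))/2 = B*(B + m)/2)
p = -2
L = 216
(p + M(1, 2)*3) - 45*L = (-2 + ((½)*1*(1 + 2))*3) - 45*216 = (-2 + ((½)*1*3)*3) - 9720 = (-2 + (3/2)*3) - 9720 = (-2 + 9/2) - 9720 = 5/2 - 9720 = -19435/2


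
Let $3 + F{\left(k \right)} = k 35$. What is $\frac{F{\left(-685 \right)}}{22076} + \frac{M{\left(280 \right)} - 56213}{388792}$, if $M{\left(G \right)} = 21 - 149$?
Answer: $- \frac{2641559623}{2145743048} \approx -1.2311$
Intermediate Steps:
$M{\left(G \right)} = -128$ ($M{\left(G \right)} = 21 - 149 = -128$)
$F{\left(k \right)} = -3 + 35 k$ ($F{\left(k \right)} = -3 + k 35 = -3 + 35 k$)
$\frac{F{\left(-685 \right)}}{22076} + \frac{M{\left(280 \right)} - 56213}{388792} = \frac{-3 + 35 \left(-685\right)}{22076} + \frac{-128 - 56213}{388792} = \left(-3 - 23975\right) \frac{1}{22076} + \left(-128 - 56213\right) \frac{1}{388792} = \left(-23978\right) \frac{1}{22076} - \frac{56341}{388792} = - \frac{11989}{11038} - \frac{56341}{388792} = - \frac{2641559623}{2145743048}$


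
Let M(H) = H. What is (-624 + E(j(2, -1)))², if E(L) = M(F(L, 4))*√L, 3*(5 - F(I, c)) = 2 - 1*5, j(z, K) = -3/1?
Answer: 389268 - 7488*I*√3 ≈ 3.8927e+5 - 12970.0*I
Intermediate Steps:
j(z, K) = -3 (j(z, K) = -3*1 = -3)
F(I, c) = 6 (F(I, c) = 5 - (2 - 1*5)/3 = 5 - (2 - 5)/3 = 5 - ⅓*(-3) = 5 + 1 = 6)
E(L) = 6*√L
(-624 + E(j(2, -1)))² = (-624 + 6*√(-3))² = (-624 + 6*(I*√3))² = (-624 + 6*I*√3)²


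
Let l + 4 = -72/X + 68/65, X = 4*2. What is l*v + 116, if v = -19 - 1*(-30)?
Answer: -1007/65 ≈ -15.492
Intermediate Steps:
X = 8
v = 11 (v = -19 + 30 = 11)
l = -777/65 (l = -4 + (-72/8 + 68/65) = -4 + (-72*⅛ + 68*(1/65)) = -4 + (-9 + 68/65) = -4 - 517/65 = -777/65 ≈ -11.954)
l*v + 116 = -777/65*11 + 116 = -8547/65 + 116 = -1007/65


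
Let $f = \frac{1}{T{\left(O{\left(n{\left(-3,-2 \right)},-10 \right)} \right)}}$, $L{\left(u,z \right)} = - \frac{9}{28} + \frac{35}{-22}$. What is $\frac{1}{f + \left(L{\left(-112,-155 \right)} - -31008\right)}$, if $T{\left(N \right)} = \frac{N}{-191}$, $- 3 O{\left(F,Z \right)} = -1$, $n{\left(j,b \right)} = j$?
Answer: $\frac{308}{9373391} \approx 3.2859 \cdot 10^{-5}$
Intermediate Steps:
$O{\left(F,Z \right)} = \frac{1}{3}$ ($O{\left(F,Z \right)} = \left(- \frac{1}{3}\right) \left(-1\right) = \frac{1}{3}$)
$L{\left(u,z \right)} = - \frac{589}{308}$ ($L{\left(u,z \right)} = \left(-9\right) \frac{1}{28} + 35 \left(- \frac{1}{22}\right) = - \frac{9}{28} - \frac{35}{22} = - \frac{589}{308}$)
$T{\left(N \right)} = - \frac{N}{191}$ ($T{\left(N \right)} = N \left(- \frac{1}{191}\right) = - \frac{N}{191}$)
$f = -573$ ($f = \frac{1}{\left(- \frac{1}{191}\right) \frac{1}{3}} = \frac{1}{- \frac{1}{573}} = -573$)
$\frac{1}{f + \left(L{\left(-112,-155 \right)} - -31008\right)} = \frac{1}{-573 - - \frac{9549875}{308}} = \frac{1}{-573 + \left(- \frac{589}{308} + 31008\right)} = \frac{1}{-573 + \frac{9549875}{308}} = \frac{1}{\frac{9373391}{308}} = \frac{308}{9373391}$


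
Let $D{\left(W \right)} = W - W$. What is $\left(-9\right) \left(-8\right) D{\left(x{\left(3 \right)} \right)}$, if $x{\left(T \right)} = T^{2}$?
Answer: $0$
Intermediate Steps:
$D{\left(W \right)} = 0$
$\left(-9\right) \left(-8\right) D{\left(x{\left(3 \right)} \right)} = \left(-9\right) \left(-8\right) 0 = 72 \cdot 0 = 0$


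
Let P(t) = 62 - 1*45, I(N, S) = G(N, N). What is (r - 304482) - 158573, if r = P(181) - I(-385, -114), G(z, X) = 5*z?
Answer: -461113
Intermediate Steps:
I(N, S) = 5*N
P(t) = 17 (P(t) = 62 - 45 = 17)
r = 1942 (r = 17 - 5*(-385) = 17 - 1*(-1925) = 17 + 1925 = 1942)
(r - 304482) - 158573 = (1942 - 304482) - 158573 = -302540 - 158573 = -461113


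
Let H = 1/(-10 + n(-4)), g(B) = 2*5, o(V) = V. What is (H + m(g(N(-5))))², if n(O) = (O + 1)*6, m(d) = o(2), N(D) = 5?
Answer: 3025/784 ≈ 3.8584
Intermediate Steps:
g(B) = 10
m(d) = 2
n(O) = 6 + 6*O (n(O) = (1 + O)*6 = 6 + 6*O)
H = -1/28 (H = 1/(-10 + (6 + 6*(-4))) = 1/(-10 + (6 - 24)) = 1/(-10 - 18) = 1/(-28) = -1/28 ≈ -0.035714)
(H + m(g(N(-5))))² = (-1/28 + 2)² = (55/28)² = 3025/784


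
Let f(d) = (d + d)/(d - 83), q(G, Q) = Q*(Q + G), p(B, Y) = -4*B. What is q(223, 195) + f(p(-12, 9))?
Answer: 2852754/35 ≈ 81507.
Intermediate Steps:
q(G, Q) = Q*(G + Q)
f(d) = 2*d/(-83 + d) (f(d) = (2*d)/(-83 + d) = 2*d/(-83 + d))
q(223, 195) + f(p(-12, 9)) = 195*(223 + 195) + 2*(-4*(-12))/(-83 - 4*(-12)) = 195*418 + 2*48/(-83 + 48) = 81510 + 2*48/(-35) = 81510 + 2*48*(-1/35) = 81510 - 96/35 = 2852754/35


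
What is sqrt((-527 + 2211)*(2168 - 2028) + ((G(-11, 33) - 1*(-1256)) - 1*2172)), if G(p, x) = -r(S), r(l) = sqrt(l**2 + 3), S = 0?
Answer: sqrt(234844 - sqrt(3)) ≈ 484.61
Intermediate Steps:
r(l) = sqrt(3 + l**2)
G(p, x) = -sqrt(3) (G(p, x) = -sqrt(3 + 0**2) = -sqrt(3 + 0) = -sqrt(3))
sqrt((-527 + 2211)*(2168 - 2028) + ((G(-11, 33) - 1*(-1256)) - 1*2172)) = sqrt((-527 + 2211)*(2168 - 2028) + ((-sqrt(3) - 1*(-1256)) - 1*2172)) = sqrt(1684*140 + ((-sqrt(3) + 1256) - 2172)) = sqrt(235760 + ((1256 - sqrt(3)) - 2172)) = sqrt(235760 + (-916 - sqrt(3))) = sqrt(234844 - sqrt(3))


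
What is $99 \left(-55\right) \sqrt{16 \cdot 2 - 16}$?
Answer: $-21780$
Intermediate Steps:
$99 \left(-55\right) \sqrt{16 \cdot 2 - 16} = - 5445 \sqrt{32 - 16} = - 5445 \sqrt{16} = \left(-5445\right) 4 = -21780$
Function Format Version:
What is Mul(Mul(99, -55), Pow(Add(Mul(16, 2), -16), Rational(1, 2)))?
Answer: -21780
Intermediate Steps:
Mul(Mul(99, -55), Pow(Add(Mul(16, 2), -16), Rational(1, 2))) = Mul(-5445, Pow(Add(32, -16), Rational(1, 2))) = Mul(-5445, Pow(16, Rational(1, 2))) = Mul(-5445, 4) = -21780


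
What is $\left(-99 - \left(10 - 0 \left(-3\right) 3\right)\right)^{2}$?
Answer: $11881$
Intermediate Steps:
$\left(-99 - \left(10 - 0 \left(-3\right) 3\right)\right)^{2} = \left(-99 + \left(0 \cdot 3 - 10\right)\right)^{2} = \left(-99 + \left(0 - 10\right)\right)^{2} = \left(-99 - 10\right)^{2} = \left(-109\right)^{2} = 11881$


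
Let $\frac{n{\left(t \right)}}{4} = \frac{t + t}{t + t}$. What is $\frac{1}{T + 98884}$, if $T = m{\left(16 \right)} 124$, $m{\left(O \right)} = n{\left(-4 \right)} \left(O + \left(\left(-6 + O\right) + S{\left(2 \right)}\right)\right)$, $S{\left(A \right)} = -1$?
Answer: $\frac{1}{111284} \approx 8.986 \cdot 10^{-6}$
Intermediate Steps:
$n{\left(t \right)} = 4$ ($n{\left(t \right)} = 4 \frac{t + t}{t + t} = 4 \frac{2 t}{2 t} = 4 \cdot 2 t \frac{1}{2 t} = 4 \cdot 1 = 4$)
$m{\left(O \right)} = -28 + 8 O$ ($m{\left(O \right)} = 4 \left(O + \left(\left(-6 + O\right) - 1\right)\right) = 4 \left(O + \left(-7 + O\right)\right) = 4 \left(-7 + 2 O\right) = -28 + 8 O$)
$T = 12400$ ($T = \left(-28 + 8 \cdot 16\right) 124 = \left(-28 + 128\right) 124 = 100 \cdot 124 = 12400$)
$\frac{1}{T + 98884} = \frac{1}{12400 + 98884} = \frac{1}{111284}$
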